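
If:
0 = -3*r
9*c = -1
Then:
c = -1/9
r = 0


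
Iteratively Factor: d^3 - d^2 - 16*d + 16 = (d - 1)*(d^2 - 16) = (d - 4)*(d - 1)*(d + 4)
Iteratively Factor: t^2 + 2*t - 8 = (t + 4)*(t - 2)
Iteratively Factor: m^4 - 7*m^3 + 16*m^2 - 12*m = (m - 2)*(m^3 - 5*m^2 + 6*m) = (m - 2)^2*(m^2 - 3*m) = m*(m - 2)^2*(m - 3)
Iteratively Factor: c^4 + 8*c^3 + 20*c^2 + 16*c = (c + 2)*(c^3 + 6*c^2 + 8*c) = (c + 2)^2*(c^2 + 4*c) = (c + 2)^2*(c + 4)*(c)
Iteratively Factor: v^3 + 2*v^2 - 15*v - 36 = (v - 4)*(v^2 + 6*v + 9) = (v - 4)*(v + 3)*(v + 3)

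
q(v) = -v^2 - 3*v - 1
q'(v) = -2*v - 3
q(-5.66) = -16.06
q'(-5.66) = 8.32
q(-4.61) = -8.42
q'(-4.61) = 6.22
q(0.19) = -1.61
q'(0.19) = -3.38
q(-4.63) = -8.55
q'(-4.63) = 6.26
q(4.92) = -39.97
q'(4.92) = -12.84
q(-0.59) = 0.42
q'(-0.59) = -1.82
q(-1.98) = 1.02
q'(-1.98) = 0.96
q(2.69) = -16.31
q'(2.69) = -8.38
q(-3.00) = -1.00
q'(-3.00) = 3.00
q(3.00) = -19.00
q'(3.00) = -9.00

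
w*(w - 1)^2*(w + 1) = w^4 - w^3 - w^2 + w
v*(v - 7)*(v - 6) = v^3 - 13*v^2 + 42*v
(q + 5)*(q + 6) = q^2 + 11*q + 30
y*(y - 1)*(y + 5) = y^3 + 4*y^2 - 5*y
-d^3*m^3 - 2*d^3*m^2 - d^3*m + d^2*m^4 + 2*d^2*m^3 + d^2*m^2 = m*(-d + m)*(d*m + d)^2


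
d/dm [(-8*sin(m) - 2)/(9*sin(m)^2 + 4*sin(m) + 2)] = 4*(18*sin(m)^2 + 9*sin(m) - 2)*cos(m)/(9*sin(m)^2 + 4*sin(m) + 2)^2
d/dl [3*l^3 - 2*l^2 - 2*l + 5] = 9*l^2 - 4*l - 2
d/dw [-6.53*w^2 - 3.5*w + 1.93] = -13.06*w - 3.5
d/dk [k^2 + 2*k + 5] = 2*k + 2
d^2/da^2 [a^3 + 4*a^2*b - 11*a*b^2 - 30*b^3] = 6*a + 8*b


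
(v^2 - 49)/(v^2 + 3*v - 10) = (v^2 - 49)/(v^2 + 3*v - 10)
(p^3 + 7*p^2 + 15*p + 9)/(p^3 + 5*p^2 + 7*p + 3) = (p + 3)/(p + 1)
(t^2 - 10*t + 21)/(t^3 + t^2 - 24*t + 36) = (t - 7)/(t^2 + 4*t - 12)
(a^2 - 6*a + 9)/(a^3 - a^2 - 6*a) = (a - 3)/(a*(a + 2))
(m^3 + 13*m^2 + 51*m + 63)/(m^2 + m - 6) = (m^2 + 10*m + 21)/(m - 2)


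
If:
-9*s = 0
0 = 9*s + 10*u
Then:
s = 0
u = 0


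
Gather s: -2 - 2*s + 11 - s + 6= 15 - 3*s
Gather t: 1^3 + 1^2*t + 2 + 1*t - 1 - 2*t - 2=0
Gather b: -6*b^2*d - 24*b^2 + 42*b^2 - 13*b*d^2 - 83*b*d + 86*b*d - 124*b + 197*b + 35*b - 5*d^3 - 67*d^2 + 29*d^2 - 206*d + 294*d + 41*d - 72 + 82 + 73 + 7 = b^2*(18 - 6*d) + b*(-13*d^2 + 3*d + 108) - 5*d^3 - 38*d^2 + 129*d + 90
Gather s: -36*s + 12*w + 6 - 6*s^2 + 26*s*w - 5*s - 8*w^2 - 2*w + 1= -6*s^2 + s*(26*w - 41) - 8*w^2 + 10*w + 7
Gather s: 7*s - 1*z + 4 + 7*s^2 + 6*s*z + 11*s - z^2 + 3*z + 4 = 7*s^2 + s*(6*z + 18) - z^2 + 2*z + 8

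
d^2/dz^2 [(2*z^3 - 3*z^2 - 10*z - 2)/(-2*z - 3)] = 2*(-8*z^3 - 36*z^2 - 54*z - 25)/(8*z^3 + 36*z^2 + 54*z + 27)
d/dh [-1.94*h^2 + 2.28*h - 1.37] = 2.28 - 3.88*h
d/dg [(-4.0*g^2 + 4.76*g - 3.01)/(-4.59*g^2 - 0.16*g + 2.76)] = (22.4884*g^2 - 49.7118*g + 12.656)/(21.0681*g^4 + 1.4688*g^3 - 25.3112*g^2 - 0.8832*g + 7.6176)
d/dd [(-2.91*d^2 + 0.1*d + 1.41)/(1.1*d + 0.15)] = (-3.201*d^2 - 0.873*d - 1.536)/(1.21*d^2 + 0.33*d + 0.0225)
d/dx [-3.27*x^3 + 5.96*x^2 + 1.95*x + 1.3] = -9.81*x^2 + 11.92*x + 1.95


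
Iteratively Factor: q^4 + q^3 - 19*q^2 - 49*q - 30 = (q + 1)*(q^3 - 19*q - 30) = (q - 5)*(q + 1)*(q^2 + 5*q + 6) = (q - 5)*(q + 1)*(q + 2)*(q + 3)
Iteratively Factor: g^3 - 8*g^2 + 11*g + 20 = (g + 1)*(g^2 - 9*g + 20) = (g - 4)*(g + 1)*(g - 5)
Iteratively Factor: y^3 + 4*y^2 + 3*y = (y)*(y^2 + 4*y + 3) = y*(y + 3)*(y + 1)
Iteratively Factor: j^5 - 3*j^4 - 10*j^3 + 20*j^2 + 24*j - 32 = (j - 4)*(j^4 + j^3 - 6*j^2 - 4*j + 8) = (j - 4)*(j + 2)*(j^3 - j^2 - 4*j + 4) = (j - 4)*(j - 1)*(j + 2)*(j^2 - 4) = (j - 4)*(j - 1)*(j + 2)^2*(j - 2)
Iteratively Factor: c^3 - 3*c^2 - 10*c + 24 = (c + 3)*(c^2 - 6*c + 8) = (c - 4)*(c + 3)*(c - 2)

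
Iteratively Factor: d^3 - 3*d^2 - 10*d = (d - 5)*(d^2 + 2*d) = d*(d - 5)*(d + 2)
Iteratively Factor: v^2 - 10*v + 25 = (v - 5)*(v - 5)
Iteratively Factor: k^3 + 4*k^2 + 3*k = (k + 1)*(k^2 + 3*k) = (k + 1)*(k + 3)*(k)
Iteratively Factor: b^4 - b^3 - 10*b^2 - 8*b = (b)*(b^3 - b^2 - 10*b - 8) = b*(b + 1)*(b^2 - 2*b - 8) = b*(b + 1)*(b + 2)*(b - 4)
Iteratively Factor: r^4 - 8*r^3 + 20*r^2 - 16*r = (r)*(r^3 - 8*r^2 + 20*r - 16) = r*(r - 4)*(r^2 - 4*r + 4) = r*(r - 4)*(r - 2)*(r - 2)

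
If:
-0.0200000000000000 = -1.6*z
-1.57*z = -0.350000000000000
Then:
No Solution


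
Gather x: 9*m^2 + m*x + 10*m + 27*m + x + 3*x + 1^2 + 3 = 9*m^2 + 37*m + x*(m + 4) + 4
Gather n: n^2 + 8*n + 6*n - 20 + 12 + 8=n^2 + 14*n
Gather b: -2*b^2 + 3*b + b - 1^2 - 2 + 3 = -2*b^2 + 4*b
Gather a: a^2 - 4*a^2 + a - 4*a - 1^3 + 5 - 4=-3*a^2 - 3*a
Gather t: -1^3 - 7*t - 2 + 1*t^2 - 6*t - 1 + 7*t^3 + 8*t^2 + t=7*t^3 + 9*t^2 - 12*t - 4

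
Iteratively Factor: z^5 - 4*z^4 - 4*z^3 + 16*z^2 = (z + 2)*(z^4 - 6*z^3 + 8*z^2) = z*(z + 2)*(z^3 - 6*z^2 + 8*z) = z*(z - 4)*(z + 2)*(z^2 - 2*z) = z^2*(z - 4)*(z + 2)*(z - 2)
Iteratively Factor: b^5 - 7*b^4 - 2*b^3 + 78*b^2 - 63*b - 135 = (b - 3)*(b^4 - 4*b^3 - 14*b^2 + 36*b + 45) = (b - 5)*(b - 3)*(b^3 + b^2 - 9*b - 9) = (b - 5)*(b - 3)*(b + 3)*(b^2 - 2*b - 3) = (b - 5)*(b - 3)^2*(b + 3)*(b + 1)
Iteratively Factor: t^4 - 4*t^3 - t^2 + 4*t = (t + 1)*(t^3 - 5*t^2 + 4*t) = t*(t + 1)*(t^2 - 5*t + 4) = t*(t - 4)*(t + 1)*(t - 1)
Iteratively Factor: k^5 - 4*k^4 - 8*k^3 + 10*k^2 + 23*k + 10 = (k + 1)*(k^4 - 5*k^3 - 3*k^2 + 13*k + 10) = (k - 2)*(k + 1)*(k^3 - 3*k^2 - 9*k - 5) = (k - 5)*(k - 2)*(k + 1)*(k^2 + 2*k + 1) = (k - 5)*(k - 2)*(k + 1)^2*(k + 1)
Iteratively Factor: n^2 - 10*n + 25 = (n - 5)*(n - 5)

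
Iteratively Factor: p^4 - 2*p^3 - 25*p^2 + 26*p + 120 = (p + 2)*(p^3 - 4*p^2 - 17*p + 60) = (p + 2)*(p + 4)*(p^2 - 8*p + 15) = (p - 3)*(p + 2)*(p + 4)*(p - 5)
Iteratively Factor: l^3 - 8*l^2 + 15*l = (l)*(l^2 - 8*l + 15) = l*(l - 3)*(l - 5)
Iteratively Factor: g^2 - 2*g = (g)*(g - 2)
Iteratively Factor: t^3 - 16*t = (t + 4)*(t^2 - 4*t) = t*(t + 4)*(t - 4)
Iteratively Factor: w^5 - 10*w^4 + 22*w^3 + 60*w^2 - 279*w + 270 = (w - 2)*(w^4 - 8*w^3 + 6*w^2 + 72*w - 135) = (w - 3)*(w - 2)*(w^3 - 5*w^2 - 9*w + 45) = (w - 3)^2*(w - 2)*(w^2 - 2*w - 15) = (w - 5)*(w - 3)^2*(w - 2)*(w + 3)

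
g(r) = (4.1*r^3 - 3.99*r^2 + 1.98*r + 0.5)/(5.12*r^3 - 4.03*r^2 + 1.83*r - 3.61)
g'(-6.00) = 0.00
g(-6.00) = 0.82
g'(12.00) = 0.00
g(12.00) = 0.79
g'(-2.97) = -0.00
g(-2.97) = 0.83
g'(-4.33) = 0.00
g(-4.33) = 0.83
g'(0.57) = -0.77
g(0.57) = -0.37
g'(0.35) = -0.29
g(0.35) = -0.27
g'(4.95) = 0.00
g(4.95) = 0.78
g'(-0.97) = -0.42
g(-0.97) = 0.64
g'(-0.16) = -0.90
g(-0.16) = -0.02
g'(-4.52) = 0.00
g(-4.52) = 0.83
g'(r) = (-15.36*r^2 + 8.06*r - 1.83)*(4.1*r^3 - 3.99*r^2 + 1.98*r + 0.5)/(5.12*r^3 - 4.03*r^2 + 1.83*r - 3.61)^2 + (12.3*r^2 - 7.98*r + 1.98)/(5.12*r^3 - 4.03*r^2 + 1.83*r - 3.61)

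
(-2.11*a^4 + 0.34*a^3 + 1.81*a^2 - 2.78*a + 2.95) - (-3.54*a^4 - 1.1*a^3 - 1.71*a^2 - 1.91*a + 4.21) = 1.43*a^4 + 1.44*a^3 + 3.52*a^2 - 0.87*a - 1.26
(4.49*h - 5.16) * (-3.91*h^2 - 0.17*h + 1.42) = -17.5559*h^3 + 19.4123*h^2 + 7.253*h - 7.3272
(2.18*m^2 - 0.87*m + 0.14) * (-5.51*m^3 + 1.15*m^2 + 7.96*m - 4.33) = -12.0118*m^5 + 7.3007*m^4 + 15.5809*m^3 - 16.2036*m^2 + 4.8815*m - 0.6062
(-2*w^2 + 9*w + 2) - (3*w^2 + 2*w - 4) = -5*w^2 + 7*w + 6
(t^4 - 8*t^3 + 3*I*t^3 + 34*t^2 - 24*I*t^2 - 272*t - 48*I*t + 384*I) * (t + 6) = t^5 - 2*t^4 + 3*I*t^4 - 14*t^3 - 6*I*t^3 - 68*t^2 - 192*I*t^2 - 1632*t + 96*I*t + 2304*I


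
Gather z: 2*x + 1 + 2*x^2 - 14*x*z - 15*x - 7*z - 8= 2*x^2 - 13*x + z*(-14*x - 7) - 7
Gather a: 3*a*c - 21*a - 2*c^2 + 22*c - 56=a*(3*c - 21) - 2*c^2 + 22*c - 56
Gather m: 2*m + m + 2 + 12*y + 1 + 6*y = 3*m + 18*y + 3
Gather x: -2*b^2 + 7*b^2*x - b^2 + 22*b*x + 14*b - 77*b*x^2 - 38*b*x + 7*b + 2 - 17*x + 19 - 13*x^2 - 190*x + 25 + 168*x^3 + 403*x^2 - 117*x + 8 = -3*b^2 + 21*b + 168*x^3 + x^2*(390 - 77*b) + x*(7*b^2 - 16*b - 324) + 54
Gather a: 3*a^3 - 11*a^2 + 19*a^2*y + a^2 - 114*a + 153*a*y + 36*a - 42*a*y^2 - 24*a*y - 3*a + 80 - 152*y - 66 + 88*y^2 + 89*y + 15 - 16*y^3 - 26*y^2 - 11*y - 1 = 3*a^3 + a^2*(19*y - 10) + a*(-42*y^2 + 129*y - 81) - 16*y^3 + 62*y^2 - 74*y + 28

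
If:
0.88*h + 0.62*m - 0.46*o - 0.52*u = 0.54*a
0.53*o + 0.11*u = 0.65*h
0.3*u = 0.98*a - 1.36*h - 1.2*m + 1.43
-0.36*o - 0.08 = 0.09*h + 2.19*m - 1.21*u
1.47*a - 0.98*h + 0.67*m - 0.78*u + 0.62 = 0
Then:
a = -0.40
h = -0.57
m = 1.08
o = -1.04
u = 1.68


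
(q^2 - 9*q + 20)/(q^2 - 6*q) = (q^2 - 9*q + 20)/(q*(q - 6))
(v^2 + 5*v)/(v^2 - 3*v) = (v + 5)/(v - 3)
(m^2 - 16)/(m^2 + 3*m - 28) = (m + 4)/(m + 7)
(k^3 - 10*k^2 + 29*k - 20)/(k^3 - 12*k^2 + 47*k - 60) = (k - 1)/(k - 3)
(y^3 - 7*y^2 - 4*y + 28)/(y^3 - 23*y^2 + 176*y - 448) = (y^2 - 4)/(y^2 - 16*y + 64)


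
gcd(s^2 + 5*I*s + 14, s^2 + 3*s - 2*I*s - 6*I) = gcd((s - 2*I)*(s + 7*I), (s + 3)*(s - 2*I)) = s - 2*I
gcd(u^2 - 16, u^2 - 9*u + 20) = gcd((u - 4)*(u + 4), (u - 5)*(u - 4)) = u - 4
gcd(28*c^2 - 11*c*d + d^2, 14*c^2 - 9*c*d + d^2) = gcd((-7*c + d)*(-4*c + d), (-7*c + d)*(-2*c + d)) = 7*c - d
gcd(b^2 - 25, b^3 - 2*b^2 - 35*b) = b + 5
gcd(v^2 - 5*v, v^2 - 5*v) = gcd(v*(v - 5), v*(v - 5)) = v^2 - 5*v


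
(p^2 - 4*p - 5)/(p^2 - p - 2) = (p - 5)/(p - 2)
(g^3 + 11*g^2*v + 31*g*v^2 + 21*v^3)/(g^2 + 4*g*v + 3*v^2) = g + 7*v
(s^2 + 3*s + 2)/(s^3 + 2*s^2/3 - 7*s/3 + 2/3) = 3*(s + 1)/(3*s^2 - 4*s + 1)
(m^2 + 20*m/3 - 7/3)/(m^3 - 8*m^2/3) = (3*m^2 + 20*m - 7)/(m^2*(3*m - 8))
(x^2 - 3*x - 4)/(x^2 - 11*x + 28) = (x + 1)/(x - 7)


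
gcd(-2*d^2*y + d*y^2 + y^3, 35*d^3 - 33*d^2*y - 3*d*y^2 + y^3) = -d + y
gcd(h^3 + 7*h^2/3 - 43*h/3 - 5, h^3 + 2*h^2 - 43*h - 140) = h + 5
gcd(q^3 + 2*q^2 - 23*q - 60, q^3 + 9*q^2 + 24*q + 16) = q + 4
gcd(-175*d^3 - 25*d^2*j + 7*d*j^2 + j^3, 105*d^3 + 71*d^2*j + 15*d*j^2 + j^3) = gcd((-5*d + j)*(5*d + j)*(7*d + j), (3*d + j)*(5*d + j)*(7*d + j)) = 35*d^2 + 12*d*j + j^2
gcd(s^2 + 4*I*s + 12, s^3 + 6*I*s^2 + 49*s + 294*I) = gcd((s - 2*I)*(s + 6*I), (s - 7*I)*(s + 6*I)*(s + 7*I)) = s + 6*I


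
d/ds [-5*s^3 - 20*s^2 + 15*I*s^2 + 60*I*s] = -15*s^2 + s*(-40 + 30*I) + 60*I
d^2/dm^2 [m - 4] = 0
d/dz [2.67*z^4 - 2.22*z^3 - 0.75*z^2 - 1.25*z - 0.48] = 10.68*z^3 - 6.66*z^2 - 1.5*z - 1.25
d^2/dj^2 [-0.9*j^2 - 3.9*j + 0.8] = -1.80000000000000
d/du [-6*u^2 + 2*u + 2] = 2 - 12*u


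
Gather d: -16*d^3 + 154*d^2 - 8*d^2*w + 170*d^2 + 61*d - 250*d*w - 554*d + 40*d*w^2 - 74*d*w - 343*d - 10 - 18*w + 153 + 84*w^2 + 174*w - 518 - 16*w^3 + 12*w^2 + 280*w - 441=-16*d^3 + d^2*(324 - 8*w) + d*(40*w^2 - 324*w - 836) - 16*w^3 + 96*w^2 + 436*w - 816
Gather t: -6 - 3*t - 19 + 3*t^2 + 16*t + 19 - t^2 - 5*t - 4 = 2*t^2 + 8*t - 10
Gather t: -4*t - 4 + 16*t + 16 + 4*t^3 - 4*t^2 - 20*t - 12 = 4*t^3 - 4*t^2 - 8*t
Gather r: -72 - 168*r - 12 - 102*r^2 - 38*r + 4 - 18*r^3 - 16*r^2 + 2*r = -18*r^3 - 118*r^2 - 204*r - 80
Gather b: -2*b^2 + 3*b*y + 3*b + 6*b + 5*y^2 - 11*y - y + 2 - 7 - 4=-2*b^2 + b*(3*y + 9) + 5*y^2 - 12*y - 9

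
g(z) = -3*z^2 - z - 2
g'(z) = -6*z - 1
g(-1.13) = -4.70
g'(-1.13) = 5.78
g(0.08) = -2.10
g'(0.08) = -1.48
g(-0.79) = -3.08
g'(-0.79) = 3.74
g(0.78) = -4.61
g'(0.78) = -5.68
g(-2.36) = -16.35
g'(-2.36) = 13.16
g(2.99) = -31.81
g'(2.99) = -18.94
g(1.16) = -7.20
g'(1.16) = -7.96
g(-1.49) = -7.17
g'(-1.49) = 7.94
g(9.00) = -254.00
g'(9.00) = -55.00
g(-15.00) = -662.00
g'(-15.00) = 89.00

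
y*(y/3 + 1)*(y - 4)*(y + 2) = y^4/3 + y^3/3 - 14*y^2/3 - 8*y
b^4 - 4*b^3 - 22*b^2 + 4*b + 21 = (b - 7)*(b - 1)*(b + 1)*(b + 3)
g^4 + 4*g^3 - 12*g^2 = g^2*(g - 2)*(g + 6)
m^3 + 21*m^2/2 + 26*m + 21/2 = (m + 1/2)*(m + 3)*(m + 7)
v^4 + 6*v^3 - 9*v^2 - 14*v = v*(v - 2)*(v + 1)*(v + 7)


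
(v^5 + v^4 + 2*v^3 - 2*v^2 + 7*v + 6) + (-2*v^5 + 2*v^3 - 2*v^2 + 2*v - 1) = -v^5 + v^4 + 4*v^3 - 4*v^2 + 9*v + 5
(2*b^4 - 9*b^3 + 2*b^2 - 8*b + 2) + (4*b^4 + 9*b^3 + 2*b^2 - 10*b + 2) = 6*b^4 + 4*b^2 - 18*b + 4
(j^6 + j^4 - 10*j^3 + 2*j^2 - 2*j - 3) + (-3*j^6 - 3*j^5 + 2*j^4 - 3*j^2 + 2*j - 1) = -2*j^6 - 3*j^5 + 3*j^4 - 10*j^3 - j^2 - 4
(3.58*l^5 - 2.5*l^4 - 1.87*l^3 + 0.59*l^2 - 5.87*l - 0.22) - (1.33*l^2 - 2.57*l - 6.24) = 3.58*l^5 - 2.5*l^4 - 1.87*l^3 - 0.74*l^2 - 3.3*l + 6.02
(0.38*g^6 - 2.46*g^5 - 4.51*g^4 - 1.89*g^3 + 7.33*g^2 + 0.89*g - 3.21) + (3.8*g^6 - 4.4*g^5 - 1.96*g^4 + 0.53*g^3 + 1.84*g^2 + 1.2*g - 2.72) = 4.18*g^6 - 6.86*g^5 - 6.47*g^4 - 1.36*g^3 + 9.17*g^2 + 2.09*g - 5.93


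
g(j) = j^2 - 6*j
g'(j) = 2*j - 6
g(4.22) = -7.51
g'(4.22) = 2.44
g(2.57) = -8.82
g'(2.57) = -0.86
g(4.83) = -5.65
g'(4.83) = 3.66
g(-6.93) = 89.60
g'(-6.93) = -19.86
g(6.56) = 3.67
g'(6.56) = 7.12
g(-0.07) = 0.42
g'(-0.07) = -6.14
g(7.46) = 10.89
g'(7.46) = 8.92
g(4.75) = -5.94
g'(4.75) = 3.50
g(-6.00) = 72.00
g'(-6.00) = -18.00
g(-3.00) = 27.00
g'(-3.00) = -12.00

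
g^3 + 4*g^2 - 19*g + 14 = (g - 2)*(g - 1)*(g + 7)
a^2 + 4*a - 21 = (a - 3)*(a + 7)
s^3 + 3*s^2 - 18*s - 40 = (s - 4)*(s + 2)*(s + 5)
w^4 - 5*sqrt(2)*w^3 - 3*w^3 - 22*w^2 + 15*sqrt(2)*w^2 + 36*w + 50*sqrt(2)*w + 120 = (w - 5)*(w + 2)*(w - 6*sqrt(2))*(w + sqrt(2))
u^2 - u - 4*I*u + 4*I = (u - 1)*(u - 4*I)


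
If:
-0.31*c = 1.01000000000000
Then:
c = -3.26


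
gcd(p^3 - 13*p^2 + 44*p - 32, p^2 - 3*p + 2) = p - 1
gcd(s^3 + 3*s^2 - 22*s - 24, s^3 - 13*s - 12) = s^2 - 3*s - 4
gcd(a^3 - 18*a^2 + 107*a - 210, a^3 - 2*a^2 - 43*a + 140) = a - 5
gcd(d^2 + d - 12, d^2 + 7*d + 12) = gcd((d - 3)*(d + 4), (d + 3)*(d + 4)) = d + 4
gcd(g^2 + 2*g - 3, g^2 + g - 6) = g + 3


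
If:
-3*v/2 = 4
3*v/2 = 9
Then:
No Solution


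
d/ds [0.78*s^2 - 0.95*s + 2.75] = 1.56*s - 0.95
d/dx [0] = 0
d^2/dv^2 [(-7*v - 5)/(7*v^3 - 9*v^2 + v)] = 2*(-1029*v^5 - 147*v^4 + 2002*v^3 - 1320*v^2 + 135*v - 5)/(v^3*(343*v^6 - 1323*v^5 + 1848*v^4 - 1107*v^3 + 264*v^2 - 27*v + 1))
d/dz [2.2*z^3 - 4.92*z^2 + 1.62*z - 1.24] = 6.6*z^2 - 9.84*z + 1.62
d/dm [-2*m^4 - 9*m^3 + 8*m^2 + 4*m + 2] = -8*m^3 - 27*m^2 + 16*m + 4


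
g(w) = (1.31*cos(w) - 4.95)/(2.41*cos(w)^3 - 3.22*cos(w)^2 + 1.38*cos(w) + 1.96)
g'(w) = (1.31*cos(w) - 4.95)*(7.23*sin(w)*cos(w)^2 - 6.44*sin(w)*cos(w) + 1.38*sin(w))/(2.41*cos(w)^3 - 3.22*cos(w)^2 + 1.38*cos(w) + 1.96)^2 - 1.31*sin(w)/(2.41*cos(w)^3 - 3.22*cos(w)^2 + 1.38*cos(w) + 1.96)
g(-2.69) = 1.68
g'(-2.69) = 2.47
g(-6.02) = -1.50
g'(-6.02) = -0.44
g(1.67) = -2.84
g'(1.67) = -4.03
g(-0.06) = -1.44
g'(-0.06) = 0.10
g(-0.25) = -1.49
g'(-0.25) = 0.42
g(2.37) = 3.75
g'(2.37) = -15.57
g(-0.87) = -1.90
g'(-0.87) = 0.62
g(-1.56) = -2.50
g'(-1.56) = 2.32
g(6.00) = -1.51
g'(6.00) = 0.47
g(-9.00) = 1.62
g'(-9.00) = 2.19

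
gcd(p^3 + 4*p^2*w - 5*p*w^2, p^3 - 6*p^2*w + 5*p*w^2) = p^2 - p*w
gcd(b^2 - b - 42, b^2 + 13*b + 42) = b + 6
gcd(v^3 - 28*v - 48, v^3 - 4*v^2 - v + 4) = 1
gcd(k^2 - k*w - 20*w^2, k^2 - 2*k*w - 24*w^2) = k + 4*w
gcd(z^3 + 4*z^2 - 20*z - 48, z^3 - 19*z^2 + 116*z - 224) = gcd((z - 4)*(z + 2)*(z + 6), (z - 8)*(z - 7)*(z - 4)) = z - 4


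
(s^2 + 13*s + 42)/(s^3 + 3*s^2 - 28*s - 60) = (s + 7)/(s^2 - 3*s - 10)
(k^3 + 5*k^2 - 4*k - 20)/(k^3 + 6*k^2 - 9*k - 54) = (k^3 + 5*k^2 - 4*k - 20)/(k^3 + 6*k^2 - 9*k - 54)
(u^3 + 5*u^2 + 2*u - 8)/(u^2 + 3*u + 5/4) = 4*(u^3 + 5*u^2 + 2*u - 8)/(4*u^2 + 12*u + 5)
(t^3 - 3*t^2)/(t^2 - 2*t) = t*(t - 3)/(t - 2)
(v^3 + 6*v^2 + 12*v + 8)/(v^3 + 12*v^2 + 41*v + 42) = (v^2 + 4*v + 4)/(v^2 + 10*v + 21)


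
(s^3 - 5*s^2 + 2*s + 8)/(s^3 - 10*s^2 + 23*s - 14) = (s^2 - 3*s - 4)/(s^2 - 8*s + 7)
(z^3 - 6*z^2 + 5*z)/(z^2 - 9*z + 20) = z*(z - 1)/(z - 4)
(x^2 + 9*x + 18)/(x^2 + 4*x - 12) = (x + 3)/(x - 2)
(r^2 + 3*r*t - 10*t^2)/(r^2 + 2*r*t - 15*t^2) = (r - 2*t)/(r - 3*t)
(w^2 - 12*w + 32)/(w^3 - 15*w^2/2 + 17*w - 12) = 2*(w - 8)/(2*w^2 - 7*w + 6)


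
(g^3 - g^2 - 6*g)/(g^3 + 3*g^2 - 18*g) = (g + 2)/(g + 6)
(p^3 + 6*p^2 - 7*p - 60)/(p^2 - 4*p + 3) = (p^2 + 9*p + 20)/(p - 1)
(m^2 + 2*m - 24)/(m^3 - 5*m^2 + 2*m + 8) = (m + 6)/(m^2 - m - 2)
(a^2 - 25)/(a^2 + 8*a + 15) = (a - 5)/(a + 3)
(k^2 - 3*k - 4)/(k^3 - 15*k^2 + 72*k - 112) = (k + 1)/(k^2 - 11*k + 28)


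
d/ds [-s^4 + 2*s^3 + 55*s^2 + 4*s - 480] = -4*s^3 + 6*s^2 + 110*s + 4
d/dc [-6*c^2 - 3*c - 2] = -12*c - 3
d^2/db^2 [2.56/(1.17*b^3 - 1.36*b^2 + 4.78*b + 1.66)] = ((6.9632 - 17.9712*b)*(1.17*b^3 - 1.36*b^2 + 4.78*b + 1.66) + 2.56*(3.51*b^2 - 2.72*b + 4.78)*(7.02*b^2 - 5.44*b + 9.56))/(1.17*b^3 - 1.36*b^2 + 4.78*b + 1.66)^3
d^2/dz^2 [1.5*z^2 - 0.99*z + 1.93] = 3.00000000000000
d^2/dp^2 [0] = 0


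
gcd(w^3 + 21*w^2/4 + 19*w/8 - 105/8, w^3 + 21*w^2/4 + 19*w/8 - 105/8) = w^3 + 21*w^2/4 + 19*w/8 - 105/8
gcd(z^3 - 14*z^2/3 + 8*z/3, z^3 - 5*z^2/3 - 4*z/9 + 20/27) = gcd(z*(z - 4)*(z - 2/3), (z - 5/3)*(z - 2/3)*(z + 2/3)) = z - 2/3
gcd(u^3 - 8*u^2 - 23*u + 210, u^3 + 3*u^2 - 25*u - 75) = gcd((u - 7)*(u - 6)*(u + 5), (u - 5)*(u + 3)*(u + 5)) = u + 5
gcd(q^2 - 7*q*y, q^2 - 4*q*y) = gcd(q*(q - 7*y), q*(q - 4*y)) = q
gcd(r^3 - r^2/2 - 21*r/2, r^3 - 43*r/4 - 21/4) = r^2 - r/2 - 21/2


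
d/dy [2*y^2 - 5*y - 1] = 4*y - 5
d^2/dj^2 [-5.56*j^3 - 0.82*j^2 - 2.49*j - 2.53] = -33.36*j - 1.64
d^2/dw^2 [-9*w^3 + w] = -54*w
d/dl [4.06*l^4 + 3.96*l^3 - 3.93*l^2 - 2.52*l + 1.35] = 16.24*l^3 + 11.88*l^2 - 7.86*l - 2.52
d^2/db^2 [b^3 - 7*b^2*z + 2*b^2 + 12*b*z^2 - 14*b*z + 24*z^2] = 6*b - 14*z + 4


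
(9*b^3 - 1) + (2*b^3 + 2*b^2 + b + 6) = 11*b^3 + 2*b^2 + b + 5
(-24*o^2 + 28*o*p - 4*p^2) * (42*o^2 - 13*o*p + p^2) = -1008*o^4 + 1488*o^3*p - 556*o^2*p^2 + 80*o*p^3 - 4*p^4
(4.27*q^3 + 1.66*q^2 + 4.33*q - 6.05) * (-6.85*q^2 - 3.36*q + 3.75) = -29.2495*q^5 - 25.7182*q^4 - 19.2256*q^3 + 33.1187*q^2 + 36.5655*q - 22.6875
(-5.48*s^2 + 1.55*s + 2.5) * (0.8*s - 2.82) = -4.384*s^3 + 16.6936*s^2 - 2.371*s - 7.05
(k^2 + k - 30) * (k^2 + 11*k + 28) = k^4 + 12*k^3 + 9*k^2 - 302*k - 840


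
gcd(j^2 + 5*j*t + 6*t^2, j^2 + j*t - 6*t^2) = j + 3*t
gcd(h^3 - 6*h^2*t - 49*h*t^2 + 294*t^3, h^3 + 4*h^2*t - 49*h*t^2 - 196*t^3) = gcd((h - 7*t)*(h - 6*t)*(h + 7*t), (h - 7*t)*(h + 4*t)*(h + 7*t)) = -h^2 + 49*t^2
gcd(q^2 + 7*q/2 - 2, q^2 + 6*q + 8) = q + 4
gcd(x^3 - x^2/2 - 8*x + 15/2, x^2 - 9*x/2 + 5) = x - 5/2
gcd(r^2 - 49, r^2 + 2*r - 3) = 1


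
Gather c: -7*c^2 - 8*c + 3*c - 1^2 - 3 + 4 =-7*c^2 - 5*c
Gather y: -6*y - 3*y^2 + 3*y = -3*y^2 - 3*y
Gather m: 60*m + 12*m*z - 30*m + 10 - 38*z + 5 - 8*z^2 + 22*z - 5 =m*(12*z + 30) - 8*z^2 - 16*z + 10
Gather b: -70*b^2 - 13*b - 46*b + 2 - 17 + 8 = -70*b^2 - 59*b - 7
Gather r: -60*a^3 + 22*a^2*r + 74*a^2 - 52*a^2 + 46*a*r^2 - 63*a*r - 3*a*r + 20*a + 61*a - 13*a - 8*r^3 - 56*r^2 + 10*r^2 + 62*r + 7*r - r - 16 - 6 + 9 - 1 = -60*a^3 + 22*a^2 + 68*a - 8*r^3 + r^2*(46*a - 46) + r*(22*a^2 - 66*a + 68) - 14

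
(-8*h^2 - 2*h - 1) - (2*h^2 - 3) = -10*h^2 - 2*h + 2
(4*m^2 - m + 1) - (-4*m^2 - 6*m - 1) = 8*m^2 + 5*m + 2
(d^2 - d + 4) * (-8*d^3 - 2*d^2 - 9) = -8*d^5 + 6*d^4 - 30*d^3 - 17*d^2 + 9*d - 36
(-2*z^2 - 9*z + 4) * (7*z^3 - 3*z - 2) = -14*z^5 - 63*z^4 + 34*z^3 + 31*z^2 + 6*z - 8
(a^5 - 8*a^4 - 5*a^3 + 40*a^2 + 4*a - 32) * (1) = a^5 - 8*a^4 - 5*a^3 + 40*a^2 + 4*a - 32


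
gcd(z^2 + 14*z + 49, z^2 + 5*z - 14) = z + 7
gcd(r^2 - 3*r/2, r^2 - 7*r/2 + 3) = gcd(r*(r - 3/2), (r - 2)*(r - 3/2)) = r - 3/2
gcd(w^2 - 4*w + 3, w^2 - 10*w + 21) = w - 3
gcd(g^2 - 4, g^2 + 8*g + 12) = g + 2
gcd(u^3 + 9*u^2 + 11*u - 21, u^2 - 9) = u + 3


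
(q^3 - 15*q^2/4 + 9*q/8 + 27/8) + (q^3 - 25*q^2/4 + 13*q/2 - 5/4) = 2*q^3 - 10*q^2 + 61*q/8 + 17/8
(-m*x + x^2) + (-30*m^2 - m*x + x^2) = -30*m^2 - 2*m*x + 2*x^2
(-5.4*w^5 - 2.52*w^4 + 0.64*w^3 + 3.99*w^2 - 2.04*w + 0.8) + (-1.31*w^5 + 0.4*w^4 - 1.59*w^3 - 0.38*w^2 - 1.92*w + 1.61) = -6.71*w^5 - 2.12*w^4 - 0.95*w^3 + 3.61*w^2 - 3.96*w + 2.41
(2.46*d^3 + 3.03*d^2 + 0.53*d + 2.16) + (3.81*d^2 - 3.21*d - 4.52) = 2.46*d^3 + 6.84*d^2 - 2.68*d - 2.36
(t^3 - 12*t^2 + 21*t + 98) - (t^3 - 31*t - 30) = -12*t^2 + 52*t + 128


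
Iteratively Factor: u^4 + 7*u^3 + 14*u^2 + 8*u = (u + 2)*(u^3 + 5*u^2 + 4*u) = (u + 2)*(u + 4)*(u^2 + u) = (u + 1)*(u + 2)*(u + 4)*(u)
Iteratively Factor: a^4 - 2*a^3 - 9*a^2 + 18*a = (a + 3)*(a^3 - 5*a^2 + 6*a) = (a - 3)*(a + 3)*(a^2 - 2*a) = (a - 3)*(a - 2)*(a + 3)*(a)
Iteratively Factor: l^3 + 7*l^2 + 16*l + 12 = (l + 3)*(l^2 + 4*l + 4) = (l + 2)*(l + 3)*(l + 2)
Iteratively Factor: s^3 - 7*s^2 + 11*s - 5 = (s - 1)*(s^2 - 6*s + 5) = (s - 5)*(s - 1)*(s - 1)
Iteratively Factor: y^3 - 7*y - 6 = (y - 3)*(y^2 + 3*y + 2) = (y - 3)*(y + 1)*(y + 2)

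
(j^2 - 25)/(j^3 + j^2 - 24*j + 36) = (j^2 - 25)/(j^3 + j^2 - 24*j + 36)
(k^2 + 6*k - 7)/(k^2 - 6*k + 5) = (k + 7)/(k - 5)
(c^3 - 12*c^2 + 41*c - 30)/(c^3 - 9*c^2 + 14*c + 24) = (c^2 - 6*c + 5)/(c^2 - 3*c - 4)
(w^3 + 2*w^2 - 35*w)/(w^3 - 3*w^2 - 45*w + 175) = w/(w - 5)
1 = 1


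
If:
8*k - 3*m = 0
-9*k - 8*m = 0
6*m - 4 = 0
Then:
No Solution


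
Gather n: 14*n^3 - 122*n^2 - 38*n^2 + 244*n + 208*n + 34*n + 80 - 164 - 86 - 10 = 14*n^3 - 160*n^2 + 486*n - 180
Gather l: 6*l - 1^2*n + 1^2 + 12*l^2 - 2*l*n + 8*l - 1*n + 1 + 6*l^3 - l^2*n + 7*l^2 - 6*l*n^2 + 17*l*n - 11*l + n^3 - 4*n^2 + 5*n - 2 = 6*l^3 + l^2*(19 - n) + l*(-6*n^2 + 15*n + 3) + n^3 - 4*n^2 + 3*n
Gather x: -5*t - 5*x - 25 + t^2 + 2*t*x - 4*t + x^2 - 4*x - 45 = t^2 - 9*t + x^2 + x*(2*t - 9) - 70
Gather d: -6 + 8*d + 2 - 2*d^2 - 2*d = -2*d^2 + 6*d - 4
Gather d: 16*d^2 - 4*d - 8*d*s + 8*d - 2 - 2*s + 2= 16*d^2 + d*(4 - 8*s) - 2*s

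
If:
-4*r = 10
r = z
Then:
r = -5/2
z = -5/2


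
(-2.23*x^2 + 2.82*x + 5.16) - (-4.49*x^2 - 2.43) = 2.26*x^2 + 2.82*x + 7.59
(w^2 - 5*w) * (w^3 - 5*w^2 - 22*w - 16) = w^5 - 10*w^4 + 3*w^3 + 94*w^2 + 80*w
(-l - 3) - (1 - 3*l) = 2*l - 4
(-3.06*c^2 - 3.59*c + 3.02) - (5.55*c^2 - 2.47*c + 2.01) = -8.61*c^2 - 1.12*c + 1.01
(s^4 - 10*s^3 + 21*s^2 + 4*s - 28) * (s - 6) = s^5 - 16*s^4 + 81*s^3 - 122*s^2 - 52*s + 168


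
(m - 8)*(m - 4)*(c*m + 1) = c*m^3 - 12*c*m^2 + 32*c*m + m^2 - 12*m + 32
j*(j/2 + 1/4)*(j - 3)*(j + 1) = j^4/2 - 3*j^3/4 - 2*j^2 - 3*j/4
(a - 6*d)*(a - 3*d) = a^2 - 9*a*d + 18*d^2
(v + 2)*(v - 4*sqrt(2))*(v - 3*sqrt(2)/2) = v^3 - 11*sqrt(2)*v^2/2 + 2*v^2 - 11*sqrt(2)*v + 12*v + 24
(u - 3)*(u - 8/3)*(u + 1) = u^3 - 14*u^2/3 + 7*u/3 + 8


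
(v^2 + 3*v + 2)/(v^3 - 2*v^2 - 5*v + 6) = (v + 1)/(v^2 - 4*v + 3)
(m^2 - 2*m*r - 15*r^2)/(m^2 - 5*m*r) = (m + 3*r)/m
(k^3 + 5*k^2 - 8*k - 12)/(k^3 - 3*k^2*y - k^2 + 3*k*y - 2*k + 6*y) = (-k - 6)/(-k + 3*y)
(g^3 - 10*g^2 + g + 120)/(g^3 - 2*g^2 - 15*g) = (g - 8)/g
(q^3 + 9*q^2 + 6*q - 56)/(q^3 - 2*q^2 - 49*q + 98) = (q + 4)/(q - 7)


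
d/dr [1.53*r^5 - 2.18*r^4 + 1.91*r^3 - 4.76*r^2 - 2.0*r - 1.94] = 7.65*r^4 - 8.72*r^3 + 5.73*r^2 - 9.52*r - 2.0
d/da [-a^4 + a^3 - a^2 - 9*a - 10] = -4*a^3 + 3*a^2 - 2*a - 9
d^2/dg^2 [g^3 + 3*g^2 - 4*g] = 6*g + 6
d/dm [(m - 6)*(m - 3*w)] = 2*m - 3*w - 6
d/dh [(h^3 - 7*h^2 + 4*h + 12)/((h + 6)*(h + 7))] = (h^4 + 26*h^3 + 31*h^2 - 612*h + 12)/(h^4 + 26*h^3 + 253*h^2 + 1092*h + 1764)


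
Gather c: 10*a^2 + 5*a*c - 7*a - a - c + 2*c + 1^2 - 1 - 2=10*a^2 - 8*a + c*(5*a + 1) - 2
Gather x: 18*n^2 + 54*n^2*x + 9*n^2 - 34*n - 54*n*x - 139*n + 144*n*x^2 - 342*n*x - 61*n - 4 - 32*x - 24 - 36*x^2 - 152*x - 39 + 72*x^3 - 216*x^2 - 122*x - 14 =27*n^2 - 234*n + 72*x^3 + x^2*(144*n - 252) + x*(54*n^2 - 396*n - 306) - 81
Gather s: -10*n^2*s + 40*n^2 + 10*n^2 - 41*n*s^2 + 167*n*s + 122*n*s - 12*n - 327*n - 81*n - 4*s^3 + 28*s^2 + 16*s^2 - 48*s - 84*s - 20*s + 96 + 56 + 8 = 50*n^2 - 420*n - 4*s^3 + s^2*(44 - 41*n) + s*(-10*n^2 + 289*n - 152) + 160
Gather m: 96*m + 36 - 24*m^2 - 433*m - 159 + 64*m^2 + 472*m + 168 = 40*m^2 + 135*m + 45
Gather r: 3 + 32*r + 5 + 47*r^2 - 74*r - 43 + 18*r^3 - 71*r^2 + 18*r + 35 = 18*r^3 - 24*r^2 - 24*r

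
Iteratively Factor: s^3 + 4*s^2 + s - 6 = (s + 3)*(s^2 + s - 2) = (s - 1)*(s + 3)*(s + 2)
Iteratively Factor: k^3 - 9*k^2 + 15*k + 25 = (k + 1)*(k^2 - 10*k + 25) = (k - 5)*(k + 1)*(k - 5)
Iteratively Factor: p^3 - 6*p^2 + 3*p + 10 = (p + 1)*(p^2 - 7*p + 10) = (p - 5)*(p + 1)*(p - 2)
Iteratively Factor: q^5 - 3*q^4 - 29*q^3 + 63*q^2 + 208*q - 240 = (q - 1)*(q^4 - 2*q^3 - 31*q^2 + 32*q + 240) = (q - 1)*(q + 4)*(q^3 - 6*q^2 - 7*q + 60) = (q - 4)*(q - 1)*(q + 4)*(q^2 - 2*q - 15) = (q - 5)*(q - 4)*(q - 1)*(q + 4)*(q + 3)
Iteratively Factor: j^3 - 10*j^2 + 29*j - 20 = (j - 1)*(j^2 - 9*j + 20) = (j - 5)*(j - 1)*(j - 4)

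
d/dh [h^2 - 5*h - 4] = 2*h - 5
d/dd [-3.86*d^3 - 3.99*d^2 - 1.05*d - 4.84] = -11.58*d^2 - 7.98*d - 1.05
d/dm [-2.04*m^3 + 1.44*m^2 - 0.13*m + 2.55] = -6.12*m^2 + 2.88*m - 0.13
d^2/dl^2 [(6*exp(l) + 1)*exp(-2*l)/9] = 2*(3*exp(l) + 2)*exp(-2*l)/9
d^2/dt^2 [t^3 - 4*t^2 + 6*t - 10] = 6*t - 8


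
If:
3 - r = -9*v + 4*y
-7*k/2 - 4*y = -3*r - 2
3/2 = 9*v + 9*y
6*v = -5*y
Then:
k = -55/7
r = -17/2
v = -5/6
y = 1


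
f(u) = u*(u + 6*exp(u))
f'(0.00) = 6.00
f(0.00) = 0.00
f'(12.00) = 12694897.73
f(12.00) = 11718488.98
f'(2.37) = 221.04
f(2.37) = 157.73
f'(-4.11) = -8.53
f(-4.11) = 16.49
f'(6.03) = 17546.92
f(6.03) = 15076.93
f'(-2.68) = -6.05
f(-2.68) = 6.08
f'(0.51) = 16.11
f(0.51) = 5.36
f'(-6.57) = -13.19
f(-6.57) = 43.11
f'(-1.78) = -4.35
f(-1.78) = 1.37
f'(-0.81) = -1.11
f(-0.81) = -1.51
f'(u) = u*(6*exp(u) + 1) + u + 6*exp(u)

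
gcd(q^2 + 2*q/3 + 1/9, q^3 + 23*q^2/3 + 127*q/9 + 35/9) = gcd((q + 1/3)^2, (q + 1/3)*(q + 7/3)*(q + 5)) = q + 1/3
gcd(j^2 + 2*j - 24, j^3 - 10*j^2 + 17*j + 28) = j - 4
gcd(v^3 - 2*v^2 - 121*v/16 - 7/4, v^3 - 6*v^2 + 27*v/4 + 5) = v - 4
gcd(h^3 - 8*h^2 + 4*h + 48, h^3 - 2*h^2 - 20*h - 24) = h^2 - 4*h - 12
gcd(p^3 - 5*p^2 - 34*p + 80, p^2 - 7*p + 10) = p - 2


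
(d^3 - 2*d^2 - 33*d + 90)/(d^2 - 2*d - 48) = (d^2 - 8*d + 15)/(d - 8)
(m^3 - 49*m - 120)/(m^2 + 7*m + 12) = (m^2 - 3*m - 40)/(m + 4)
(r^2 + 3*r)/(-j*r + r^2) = (r + 3)/(-j + r)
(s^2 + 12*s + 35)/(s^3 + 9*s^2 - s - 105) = 1/(s - 3)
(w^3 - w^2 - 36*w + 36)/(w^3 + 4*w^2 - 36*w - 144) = (w - 1)/(w + 4)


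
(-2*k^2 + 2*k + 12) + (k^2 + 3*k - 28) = -k^2 + 5*k - 16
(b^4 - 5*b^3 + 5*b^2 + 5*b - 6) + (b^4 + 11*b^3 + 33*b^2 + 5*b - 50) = 2*b^4 + 6*b^3 + 38*b^2 + 10*b - 56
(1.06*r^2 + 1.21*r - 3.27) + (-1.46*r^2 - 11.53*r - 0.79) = -0.4*r^2 - 10.32*r - 4.06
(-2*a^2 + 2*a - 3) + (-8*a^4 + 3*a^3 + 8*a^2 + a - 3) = -8*a^4 + 3*a^3 + 6*a^2 + 3*a - 6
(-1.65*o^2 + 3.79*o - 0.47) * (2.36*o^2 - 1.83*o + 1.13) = -3.894*o^4 + 11.9639*o^3 - 9.9094*o^2 + 5.1428*o - 0.5311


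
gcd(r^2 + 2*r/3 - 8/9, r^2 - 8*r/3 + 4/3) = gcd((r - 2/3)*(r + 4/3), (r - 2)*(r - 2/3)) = r - 2/3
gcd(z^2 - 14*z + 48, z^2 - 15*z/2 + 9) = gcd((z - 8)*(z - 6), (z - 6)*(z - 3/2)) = z - 6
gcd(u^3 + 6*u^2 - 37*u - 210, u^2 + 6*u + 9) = 1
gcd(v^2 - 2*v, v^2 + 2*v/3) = v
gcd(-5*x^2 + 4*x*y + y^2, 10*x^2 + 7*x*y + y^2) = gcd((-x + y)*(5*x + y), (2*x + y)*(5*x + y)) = 5*x + y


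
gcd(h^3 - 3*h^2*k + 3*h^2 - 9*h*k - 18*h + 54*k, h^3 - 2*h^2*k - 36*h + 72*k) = h + 6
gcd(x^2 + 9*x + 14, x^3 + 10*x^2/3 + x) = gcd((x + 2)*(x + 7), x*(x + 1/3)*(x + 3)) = 1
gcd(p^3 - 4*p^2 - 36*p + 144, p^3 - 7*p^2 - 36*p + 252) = p^2 - 36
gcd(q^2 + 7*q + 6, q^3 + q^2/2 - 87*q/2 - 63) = q + 6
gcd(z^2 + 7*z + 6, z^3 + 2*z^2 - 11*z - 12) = z + 1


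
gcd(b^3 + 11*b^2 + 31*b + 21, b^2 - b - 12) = b + 3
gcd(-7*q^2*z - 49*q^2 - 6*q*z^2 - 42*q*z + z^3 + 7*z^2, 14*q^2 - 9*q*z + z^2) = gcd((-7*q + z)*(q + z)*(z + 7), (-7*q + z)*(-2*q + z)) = -7*q + z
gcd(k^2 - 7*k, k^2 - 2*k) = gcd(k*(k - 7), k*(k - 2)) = k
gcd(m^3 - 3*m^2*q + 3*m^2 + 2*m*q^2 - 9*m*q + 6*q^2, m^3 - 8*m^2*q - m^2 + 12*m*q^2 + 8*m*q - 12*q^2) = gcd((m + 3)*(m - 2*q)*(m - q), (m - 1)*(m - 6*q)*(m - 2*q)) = -m + 2*q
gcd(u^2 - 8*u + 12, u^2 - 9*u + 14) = u - 2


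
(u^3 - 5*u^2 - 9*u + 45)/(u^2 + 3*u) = u - 8 + 15/u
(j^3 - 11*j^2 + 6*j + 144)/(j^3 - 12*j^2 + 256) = (j^2 - 3*j - 18)/(j^2 - 4*j - 32)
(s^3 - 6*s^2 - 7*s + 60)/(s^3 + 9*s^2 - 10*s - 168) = (s^2 - 2*s - 15)/(s^2 + 13*s + 42)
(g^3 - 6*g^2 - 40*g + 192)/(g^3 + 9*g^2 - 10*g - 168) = (g - 8)/(g + 7)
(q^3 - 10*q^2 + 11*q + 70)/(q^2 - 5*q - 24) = (-q^3 + 10*q^2 - 11*q - 70)/(-q^2 + 5*q + 24)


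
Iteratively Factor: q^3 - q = (q - 1)*(q^2 + q) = (q - 1)*(q + 1)*(q)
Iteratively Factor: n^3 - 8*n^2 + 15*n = (n - 3)*(n^2 - 5*n) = n*(n - 3)*(n - 5)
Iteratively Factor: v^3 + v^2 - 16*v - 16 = (v - 4)*(v^2 + 5*v + 4) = (v - 4)*(v + 4)*(v + 1)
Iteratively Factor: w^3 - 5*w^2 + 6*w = (w)*(w^2 - 5*w + 6) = w*(w - 3)*(w - 2)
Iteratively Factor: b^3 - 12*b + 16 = (b + 4)*(b^2 - 4*b + 4) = (b - 2)*(b + 4)*(b - 2)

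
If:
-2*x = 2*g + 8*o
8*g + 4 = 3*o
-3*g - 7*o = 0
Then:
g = -28/65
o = 12/65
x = -4/13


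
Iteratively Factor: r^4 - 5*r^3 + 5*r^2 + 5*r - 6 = (r + 1)*(r^3 - 6*r^2 + 11*r - 6) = (r - 2)*(r + 1)*(r^2 - 4*r + 3) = (r - 3)*(r - 2)*(r + 1)*(r - 1)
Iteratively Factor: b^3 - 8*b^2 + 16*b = (b - 4)*(b^2 - 4*b) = (b - 4)^2*(b)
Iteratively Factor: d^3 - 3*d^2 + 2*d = (d - 1)*(d^2 - 2*d) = d*(d - 1)*(d - 2)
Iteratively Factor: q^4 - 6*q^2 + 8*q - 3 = (q - 1)*(q^3 + q^2 - 5*q + 3) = (q - 1)^2*(q^2 + 2*q - 3) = (q - 1)^3*(q + 3)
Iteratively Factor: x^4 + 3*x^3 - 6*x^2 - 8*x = (x + 4)*(x^3 - x^2 - 2*x) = (x - 2)*(x + 4)*(x^2 + x) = (x - 2)*(x + 1)*(x + 4)*(x)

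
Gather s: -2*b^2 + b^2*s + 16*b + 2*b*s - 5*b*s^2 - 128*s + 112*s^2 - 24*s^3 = -2*b^2 + 16*b - 24*s^3 + s^2*(112 - 5*b) + s*(b^2 + 2*b - 128)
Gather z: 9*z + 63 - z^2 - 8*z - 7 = -z^2 + z + 56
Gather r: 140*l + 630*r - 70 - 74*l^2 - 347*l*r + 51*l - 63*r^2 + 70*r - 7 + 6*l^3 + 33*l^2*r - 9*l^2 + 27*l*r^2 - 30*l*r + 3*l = 6*l^3 - 83*l^2 + 194*l + r^2*(27*l - 63) + r*(33*l^2 - 377*l + 700) - 77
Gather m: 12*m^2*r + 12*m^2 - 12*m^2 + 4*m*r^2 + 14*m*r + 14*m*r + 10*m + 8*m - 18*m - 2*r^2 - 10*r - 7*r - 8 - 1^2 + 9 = 12*m^2*r + m*(4*r^2 + 28*r) - 2*r^2 - 17*r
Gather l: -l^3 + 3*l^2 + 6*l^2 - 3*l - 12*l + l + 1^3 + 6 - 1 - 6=-l^3 + 9*l^2 - 14*l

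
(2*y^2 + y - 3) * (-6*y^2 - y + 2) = -12*y^4 - 8*y^3 + 21*y^2 + 5*y - 6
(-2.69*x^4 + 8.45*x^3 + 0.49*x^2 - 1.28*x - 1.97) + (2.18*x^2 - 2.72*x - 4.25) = -2.69*x^4 + 8.45*x^3 + 2.67*x^2 - 4.0*x - 6.22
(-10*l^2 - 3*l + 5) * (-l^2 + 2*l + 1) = 10*l^4 - 17*l^3 - 21*l^2 + 7*l + 5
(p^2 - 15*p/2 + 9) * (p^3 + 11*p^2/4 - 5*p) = p^5 - 19*p^4/4 - 133*p^3/8 + 249*p^2/4 - 45*p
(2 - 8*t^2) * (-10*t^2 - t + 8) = 80*t^4 + 8*t^3 - 84*t^2 - 2*t + 16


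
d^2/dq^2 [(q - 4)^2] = 2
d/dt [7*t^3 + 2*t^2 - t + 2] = 21*t^2 + 4*t - 1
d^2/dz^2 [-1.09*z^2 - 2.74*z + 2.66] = -2.18000000000000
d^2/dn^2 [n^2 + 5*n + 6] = 2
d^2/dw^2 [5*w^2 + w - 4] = 10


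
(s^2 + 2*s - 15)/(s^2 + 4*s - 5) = (s - 3)/(s - 1)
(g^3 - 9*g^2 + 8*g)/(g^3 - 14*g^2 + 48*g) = (g - 1)/(g - 6)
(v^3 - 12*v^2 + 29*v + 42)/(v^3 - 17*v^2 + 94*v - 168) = (v + 1)/(v - 4)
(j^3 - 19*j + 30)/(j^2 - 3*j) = j + 3 - 10/j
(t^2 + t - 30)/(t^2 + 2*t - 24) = (t - 5)/(t - 4)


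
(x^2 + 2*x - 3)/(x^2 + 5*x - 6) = (x + 3)/(x + 6)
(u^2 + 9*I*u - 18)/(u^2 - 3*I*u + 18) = (u + 6*I)/(u - 6*I)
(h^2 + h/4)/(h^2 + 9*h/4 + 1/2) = h/(h + 2)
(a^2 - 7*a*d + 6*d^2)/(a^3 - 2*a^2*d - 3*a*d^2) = (-a^2 + 7*a*d - 6*d^2)/(a*(-a^2 + 2*a*d + 3*d^2))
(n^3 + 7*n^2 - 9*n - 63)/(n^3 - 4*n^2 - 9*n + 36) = (n + 7)/(n - 4)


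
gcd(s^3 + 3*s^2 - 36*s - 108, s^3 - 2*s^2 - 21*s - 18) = s^2 - 3*s - 18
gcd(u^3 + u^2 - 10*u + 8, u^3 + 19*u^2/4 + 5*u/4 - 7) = u^2 + 3*u - 4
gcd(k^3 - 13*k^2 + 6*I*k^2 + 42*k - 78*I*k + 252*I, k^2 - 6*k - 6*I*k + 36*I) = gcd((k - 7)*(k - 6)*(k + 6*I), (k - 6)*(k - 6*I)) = k - 6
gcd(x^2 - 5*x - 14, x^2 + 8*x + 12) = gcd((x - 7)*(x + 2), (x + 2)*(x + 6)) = x + 2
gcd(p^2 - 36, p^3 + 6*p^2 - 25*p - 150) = p + 6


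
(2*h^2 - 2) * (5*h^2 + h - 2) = 10*h^4 + 2*h^3 - 14*h^2 - 2*h + 4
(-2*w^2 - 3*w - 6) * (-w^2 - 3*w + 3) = 2*w^4 + 9*w^3 + 9*w^2 + 9*w - 18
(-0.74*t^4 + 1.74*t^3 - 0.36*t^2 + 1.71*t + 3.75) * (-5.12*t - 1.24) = 3.7888*t^5 - 7.9912*t^4 - 0.3144*t^3 - 8.3088*t^2 - 21.3204*t - 4.65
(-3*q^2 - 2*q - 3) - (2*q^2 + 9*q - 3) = -5*q^2 - 11*q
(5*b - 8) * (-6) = 48 - 30*b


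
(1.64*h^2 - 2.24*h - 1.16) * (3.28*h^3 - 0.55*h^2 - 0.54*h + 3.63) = 5.3792*h^5 - 8.2492*h^4 - 3.4584*h^3 + 7.8008*h^2 - 7.5048*h - 4.2108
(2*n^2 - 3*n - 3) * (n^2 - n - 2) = 2*n^4 - 5*n^3 - 4*n^2 + 9*n + 6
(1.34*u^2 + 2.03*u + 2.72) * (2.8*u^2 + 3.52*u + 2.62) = 3.752*u^4 + 10.4008*u^3 + 18.2724*u^2 + 14.893*u + 7.1264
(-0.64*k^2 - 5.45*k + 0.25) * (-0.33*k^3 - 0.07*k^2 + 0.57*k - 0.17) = 0.2112*k^5 + 1.8433*k^4 - 0.0657999999999999*k^3 - 3.0152*k^2 + 1.069*k - 0.0425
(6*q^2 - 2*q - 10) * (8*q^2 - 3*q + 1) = 48*q^4 - 34*q^3 - 68*q^2 + 28*q - 10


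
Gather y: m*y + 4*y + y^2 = y^2 + y*(m + 4)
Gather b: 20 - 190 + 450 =280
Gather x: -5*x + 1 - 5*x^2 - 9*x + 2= -5*x^2 - 14*x + 3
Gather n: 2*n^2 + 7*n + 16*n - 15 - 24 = 2*n^2 + 23*n - 39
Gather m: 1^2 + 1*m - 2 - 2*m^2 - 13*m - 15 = -2*m^2 - 12*m - 16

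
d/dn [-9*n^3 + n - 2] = 1 - 27*n^2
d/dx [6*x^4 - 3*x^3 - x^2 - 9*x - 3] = 24*x^3 - 9*x^2 - 2*x - 9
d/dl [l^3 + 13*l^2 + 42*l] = 3*l^2 + 26*l + 42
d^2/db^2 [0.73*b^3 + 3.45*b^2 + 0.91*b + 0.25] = 4.38*b + 6.9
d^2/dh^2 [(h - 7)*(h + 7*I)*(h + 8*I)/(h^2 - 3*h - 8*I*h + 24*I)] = (h^3*(-504 - 184*I) + h^2*(5664 + 576*I) + h*(-25632 - 10752*I) + 1568 + 33792*I)/(h^6 + h^5*(-9 - 24*I) + h^4*(-165 + 216*I) + h^3*(1701 - 136*I) + h^2*(-5184 - 3960*I) + h*(5184 + 13824*I) - 13824*I)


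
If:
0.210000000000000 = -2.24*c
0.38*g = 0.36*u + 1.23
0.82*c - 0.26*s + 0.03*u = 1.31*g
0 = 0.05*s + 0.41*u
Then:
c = -0.09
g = 7.68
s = -38.44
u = 4.69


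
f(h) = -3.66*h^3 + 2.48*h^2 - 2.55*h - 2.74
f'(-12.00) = -1643.19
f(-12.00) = 6709.46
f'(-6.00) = -427.59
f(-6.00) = 892.40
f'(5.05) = -257.52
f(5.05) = -423.73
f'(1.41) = -17.39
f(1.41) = -11.66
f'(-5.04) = -306.46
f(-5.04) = 541.68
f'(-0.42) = -6.57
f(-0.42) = -0.96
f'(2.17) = -43.49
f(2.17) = -33.99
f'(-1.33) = -28.57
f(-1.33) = 13.65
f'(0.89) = -6.83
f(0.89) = -5.63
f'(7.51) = -584.57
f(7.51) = -1432.27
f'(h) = -10.98*h^2 + 4.96*h - 2.55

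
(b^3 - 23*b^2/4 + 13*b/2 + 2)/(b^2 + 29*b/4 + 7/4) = (b^2 - 6*b + 8)/(b + 7)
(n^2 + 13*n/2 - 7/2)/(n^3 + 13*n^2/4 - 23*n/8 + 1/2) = 4*(n + 7)/(4*n^2 + 15*n - 4)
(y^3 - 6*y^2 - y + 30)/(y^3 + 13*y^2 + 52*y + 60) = (y^2 - 8*y + 15)/(y^2 + 11*y + 30)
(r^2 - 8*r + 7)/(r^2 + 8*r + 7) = (r^2 - 8*r + 7)/(r^2 + 8*r + 7)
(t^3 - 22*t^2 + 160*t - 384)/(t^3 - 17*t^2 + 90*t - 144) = (t - 8)/(t - 3)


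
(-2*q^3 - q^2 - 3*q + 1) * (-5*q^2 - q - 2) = 10*q^5 + 7*q^4 + 20*q^3 + 5*q - 2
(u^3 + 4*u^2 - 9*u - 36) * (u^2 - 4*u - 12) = u^5 - 37*u^3 - 48*u^2 + 252*u + 432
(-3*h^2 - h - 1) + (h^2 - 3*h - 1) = -2*h^2 - 4*h - 2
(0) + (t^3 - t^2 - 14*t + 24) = t^3 - t^2 - 14*t + 24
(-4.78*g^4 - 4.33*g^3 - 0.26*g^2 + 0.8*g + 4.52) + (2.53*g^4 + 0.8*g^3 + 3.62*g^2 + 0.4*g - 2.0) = -2.25*g^4 - 3.53*g^3 + 3.36*g^2 + 1.2*g + 2.52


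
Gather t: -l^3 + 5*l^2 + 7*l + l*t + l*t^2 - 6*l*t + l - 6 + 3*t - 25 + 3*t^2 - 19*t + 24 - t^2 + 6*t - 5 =-l^3 + 5*l^2 + 8*l + t^2*(l + 2) + t*(-5*l - 10) - 12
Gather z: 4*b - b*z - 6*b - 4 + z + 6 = -2*b + z*(1 - b) + 2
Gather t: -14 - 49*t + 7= -49*t - 7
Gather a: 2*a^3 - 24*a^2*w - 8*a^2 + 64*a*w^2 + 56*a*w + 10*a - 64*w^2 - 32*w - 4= 2*a^3 + a^2*(-24*w - 8) + a*(64*w^2 + 56*w + 10) - 64*w^2 - 32*w - 4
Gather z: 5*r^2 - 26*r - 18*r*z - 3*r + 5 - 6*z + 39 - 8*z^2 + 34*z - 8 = 5*r^2 - 29*r - 8*z^2 + z*(28 - 18*r) + 36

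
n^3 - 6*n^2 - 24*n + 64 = (n - 8)*(n - 2)*(n + 4)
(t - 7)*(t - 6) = t^2 - 13*t + 42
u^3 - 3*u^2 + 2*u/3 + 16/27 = (u - 8/3)*(u - 2/3)*(u + 1/3)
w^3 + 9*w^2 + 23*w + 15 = (w + 1)*(w + 3)*(w + 5)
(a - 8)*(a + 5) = a^2 - 3*a - 40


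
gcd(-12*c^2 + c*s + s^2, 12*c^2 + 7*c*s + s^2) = 4*c + s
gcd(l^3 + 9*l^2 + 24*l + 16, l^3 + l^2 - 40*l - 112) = l^2 + 8*l + 16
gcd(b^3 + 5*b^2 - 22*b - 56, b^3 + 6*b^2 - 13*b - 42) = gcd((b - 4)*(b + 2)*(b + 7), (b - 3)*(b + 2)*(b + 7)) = b^2 + 9*b + 14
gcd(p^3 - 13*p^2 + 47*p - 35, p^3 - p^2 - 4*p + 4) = p - 1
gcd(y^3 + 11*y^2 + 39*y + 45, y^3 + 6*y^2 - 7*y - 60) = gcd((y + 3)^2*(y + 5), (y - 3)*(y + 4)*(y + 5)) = y + 5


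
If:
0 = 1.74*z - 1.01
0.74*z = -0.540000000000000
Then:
No Solution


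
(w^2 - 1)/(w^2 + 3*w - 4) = (w + 1)/(w + 4)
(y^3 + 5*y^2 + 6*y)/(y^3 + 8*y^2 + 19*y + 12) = y*(y + 2)/(y^2 + 5*y + 4)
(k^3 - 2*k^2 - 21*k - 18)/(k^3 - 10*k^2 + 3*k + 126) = (k + 1)/(k - 7)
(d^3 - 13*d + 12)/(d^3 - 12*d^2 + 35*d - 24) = (d + 4)/(d - 8)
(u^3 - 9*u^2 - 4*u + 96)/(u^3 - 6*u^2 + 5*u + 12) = (u^2 - 5*u - 24)/(u^2 - 2*u - 3)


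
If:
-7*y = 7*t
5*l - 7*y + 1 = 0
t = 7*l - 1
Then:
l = 1/9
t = -2/9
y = 2/9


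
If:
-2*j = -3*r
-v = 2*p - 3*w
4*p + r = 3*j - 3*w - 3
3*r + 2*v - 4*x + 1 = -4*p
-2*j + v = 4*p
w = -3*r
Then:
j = 9/41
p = -12/41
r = 6/41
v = -30/41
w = -18/41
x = -49/164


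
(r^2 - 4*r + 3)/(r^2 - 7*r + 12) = (r - 1)/(r - 4)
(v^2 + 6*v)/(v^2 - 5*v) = (v + 6)/(v - 5)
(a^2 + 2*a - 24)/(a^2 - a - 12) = (a + 6)/(a + 3)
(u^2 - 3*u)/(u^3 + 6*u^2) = (u - 3)/(u*(u + 6))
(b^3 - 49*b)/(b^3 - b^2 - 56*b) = (b - 7)/(b - 8)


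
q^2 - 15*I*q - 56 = (q - 8*I)*(q - 7*I)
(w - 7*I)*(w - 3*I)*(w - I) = w^3 - 11*I*w^2 - 31*w + 21*I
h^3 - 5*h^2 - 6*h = h*(h - 6)*(h + 1)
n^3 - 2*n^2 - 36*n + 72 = (n - 6)*(n - 2)*(n + 6)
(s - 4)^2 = s^2 - 8*s + 16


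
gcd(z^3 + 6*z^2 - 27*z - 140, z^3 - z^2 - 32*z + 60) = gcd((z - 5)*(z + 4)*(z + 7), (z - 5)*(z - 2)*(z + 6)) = z - 5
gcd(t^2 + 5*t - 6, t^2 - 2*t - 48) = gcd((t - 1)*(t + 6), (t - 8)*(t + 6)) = t + 6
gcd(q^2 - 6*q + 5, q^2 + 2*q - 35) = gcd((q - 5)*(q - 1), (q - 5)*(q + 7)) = q - 5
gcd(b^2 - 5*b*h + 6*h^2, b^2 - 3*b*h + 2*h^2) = b - 2*h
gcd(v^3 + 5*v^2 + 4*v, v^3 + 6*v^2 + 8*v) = v^2 + 4*v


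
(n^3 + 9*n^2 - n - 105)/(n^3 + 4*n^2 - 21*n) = (n + 5)/n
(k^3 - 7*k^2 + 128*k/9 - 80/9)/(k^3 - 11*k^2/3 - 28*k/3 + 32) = (9*k^2 - 27*k + 20)/(3*(3*k^2 + k - 24))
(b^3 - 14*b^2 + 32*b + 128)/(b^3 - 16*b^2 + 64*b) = (b + 2)/b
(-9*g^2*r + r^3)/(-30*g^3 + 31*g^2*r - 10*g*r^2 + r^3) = r*(3*g + r)/(10*g^2 - 7*g*r + r^2)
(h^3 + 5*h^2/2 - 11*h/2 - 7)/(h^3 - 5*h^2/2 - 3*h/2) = (-2*h^3 - 5*h^2 + 11*h + 14)/(h*(-2*h^2 + 5*h + 3))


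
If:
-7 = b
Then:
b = -7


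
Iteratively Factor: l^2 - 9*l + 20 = (l - 5)*(l - 4)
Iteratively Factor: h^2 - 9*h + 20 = (h - 5)*(h - 4)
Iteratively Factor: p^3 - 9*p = (p - 3)*(p^2 + 3*p) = p*(p - 3)*(p + 3)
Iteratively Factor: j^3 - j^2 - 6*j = (j + 2)*(j^2 - 3*j) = (j - 3)*(j + 2)*(j)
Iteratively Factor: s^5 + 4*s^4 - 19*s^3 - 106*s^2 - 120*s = (s - 5)*(s^4 + 9*s^3 + 26*s^2 + 24*s) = (s - 5)*(s + 3)*(s^3 + 6*s^2 + 8*s) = (s - 5)*(s + 3)*(s + 4)*(s^2 + 2*s) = (s - 5)*(s + 2)*(s + 3)*(s + 4)*(s)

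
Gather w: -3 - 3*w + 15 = 12 - 3*w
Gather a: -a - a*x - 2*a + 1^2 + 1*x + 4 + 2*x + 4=a*(-x - 3) + 3*x + 9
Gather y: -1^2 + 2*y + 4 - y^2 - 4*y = -y^2 - 2*y + 3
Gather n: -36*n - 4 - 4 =-36*n - 8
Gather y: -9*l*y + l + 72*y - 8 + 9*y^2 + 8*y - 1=l + 9*y^2 + y*(80 - 9*l) - 9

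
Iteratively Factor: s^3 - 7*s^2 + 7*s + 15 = (s + 1)*(s^2 - 8*s + 15) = (s - 3)*(s + 1)*(s - 5)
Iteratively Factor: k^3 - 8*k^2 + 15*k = (k)*(k^2 - 8*k + 15) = k*(k - 3)*(k - 5)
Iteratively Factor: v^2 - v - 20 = (v - 5)*(v + 4)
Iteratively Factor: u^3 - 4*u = (u + 2)*(u^2 - 2*u) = (u - 2)*(u + 2)*(u)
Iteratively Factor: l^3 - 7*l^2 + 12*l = (l)*(l^2 - 7*l + 12) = l*(l - 4)*(l - 3)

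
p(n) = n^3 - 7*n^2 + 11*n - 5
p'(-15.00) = 896.00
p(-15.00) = -5120.00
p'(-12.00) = 611.00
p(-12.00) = -2873.00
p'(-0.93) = 26.61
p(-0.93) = -22.09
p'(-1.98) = 50.48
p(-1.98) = -61.99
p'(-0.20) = 13.92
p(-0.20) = -7.49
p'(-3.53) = 97.80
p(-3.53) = -175.04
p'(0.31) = 6.95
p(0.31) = -2.23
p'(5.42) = 23.25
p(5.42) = 8.21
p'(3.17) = -3.23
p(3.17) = -8.62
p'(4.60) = 10.08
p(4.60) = -5.18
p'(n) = 3*n^2 - 14*n + 11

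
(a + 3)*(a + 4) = a^2 + 7*a + 12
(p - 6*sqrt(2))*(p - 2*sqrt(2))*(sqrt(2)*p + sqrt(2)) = sqrt(2)*p^3 - 16*p^2 + sqrt(2)*p^2 - 16*p + 24*sqrt(2)*p + 24*sqrt(2)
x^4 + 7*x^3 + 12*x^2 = x^2*(x + 3)*(x + 4)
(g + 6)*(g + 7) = g^2 + 13*g + 42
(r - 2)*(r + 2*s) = r^2 + 2*r*s - 2*r - 4*s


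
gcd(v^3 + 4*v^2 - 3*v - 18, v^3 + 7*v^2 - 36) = v^2 + v - 6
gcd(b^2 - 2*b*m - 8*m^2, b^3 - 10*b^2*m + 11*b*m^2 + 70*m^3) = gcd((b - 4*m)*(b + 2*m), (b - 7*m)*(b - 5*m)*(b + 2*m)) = b + 2*m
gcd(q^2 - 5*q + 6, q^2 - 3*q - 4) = 1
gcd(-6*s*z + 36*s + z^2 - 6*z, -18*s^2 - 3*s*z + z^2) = -6*s + z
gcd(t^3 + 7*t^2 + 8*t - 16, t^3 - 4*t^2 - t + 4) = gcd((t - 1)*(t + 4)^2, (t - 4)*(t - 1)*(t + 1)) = t - 1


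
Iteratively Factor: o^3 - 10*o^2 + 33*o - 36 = (o - 4)*(o^2 - 6*o + 9) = (o - 4)*(o - 3)*(o - 3)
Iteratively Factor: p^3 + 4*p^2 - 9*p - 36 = (p - 3)*(p^2 + 7*p + 12) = (p - 3)*(p + 3)*(p + 4)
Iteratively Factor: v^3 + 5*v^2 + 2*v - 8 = (v + 4)*(v^2 + v - 2) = (v + 2)*(v + 4)*(v - 1)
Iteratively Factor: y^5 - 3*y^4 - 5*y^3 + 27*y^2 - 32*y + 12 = (y - 2)*(y^4 - y^3 - 7*y^2 + 13*y - 6) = (y - 2)*(y - 1)*(y^3 - 7*y + 6) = (y - 2)*(y - 1)^2*(y^2 + y - 6) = (y - 2)^2*(y - 1)^2*(y + 3)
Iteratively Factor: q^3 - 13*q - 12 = (q + 1)*(q^2 - q - 12) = (q + 1)*(q + 3)*(q - 4)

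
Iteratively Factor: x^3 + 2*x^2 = (x + 2)*(x^2) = x*(x + 2)*(x)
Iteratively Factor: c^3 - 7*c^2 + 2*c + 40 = (c - 4)*(c^2 - 3*c - 10) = (c - 4)*(c + 2)*(c - 5)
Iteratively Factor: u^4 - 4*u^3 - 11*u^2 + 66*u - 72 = (u - 3)*(u^3 - u^2 - 14*u + 24) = (u - 3)^2*(u^2 + 2*u - 8) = (u - 3)^2*(u + 4)*(u - 2)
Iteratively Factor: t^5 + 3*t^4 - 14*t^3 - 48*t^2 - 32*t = (t + 2)*(t^4 + t^3 - 16*t^2 - 16*t) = (t + 1)*(t + 2)*(t^3 - 16*t) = t*(t + 1)*(t + 2)*(t^2 - 16) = t*(t + 1)*(t + 2)*(t + 4)*(t - 4)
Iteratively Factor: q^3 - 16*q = (q + 4)*(q^2 - 4*q) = (q - 4)*(q + 4)*(q)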